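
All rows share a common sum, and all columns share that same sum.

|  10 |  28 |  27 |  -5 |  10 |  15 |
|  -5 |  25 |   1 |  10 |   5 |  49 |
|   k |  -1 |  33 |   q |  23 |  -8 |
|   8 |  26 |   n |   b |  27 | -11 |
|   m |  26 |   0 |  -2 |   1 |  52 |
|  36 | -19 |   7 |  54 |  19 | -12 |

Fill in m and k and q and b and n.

Rows 1 and 2 both sum to 85, so that's the common total.
Row 5: 26 + 0 − 2 + 1 + 52 = 77, so its missing entry is 85 − 77 = 8.
Column 1: 10 − 5 + 8 + 8 + 36 = 57, so its missing entry is 85 − 57 = 28.
Row 3: 28 − 1 + 33 + 23 − 8 = 75, so its missing entry is 85 − 75 = 10.
Column 4: -5 + 10 + 10 − 2 + 54 = 67, so its missing entry is 85 − 67 = 18.
Row 4: 8 + 26 + 18 + 27 − 11 = 68, so its missing entry is 85 − 68 = 17.

m = 8, k = 28, q = 10, b = 18, n = 17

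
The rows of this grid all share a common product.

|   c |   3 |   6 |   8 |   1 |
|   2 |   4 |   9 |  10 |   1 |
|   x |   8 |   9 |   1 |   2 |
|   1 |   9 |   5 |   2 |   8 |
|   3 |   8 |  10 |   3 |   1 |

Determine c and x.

c = 5, x = 5

Rows 4 and 5 each multiply to 720, so every row has product 720.
Row 1: 3×6×8×1 = 144, so the missing entry is 720 ÷ 144 = 5.
Row 3: 8×9×1×2 = 144, so the missing entry is 720 ÷ 144 = 5.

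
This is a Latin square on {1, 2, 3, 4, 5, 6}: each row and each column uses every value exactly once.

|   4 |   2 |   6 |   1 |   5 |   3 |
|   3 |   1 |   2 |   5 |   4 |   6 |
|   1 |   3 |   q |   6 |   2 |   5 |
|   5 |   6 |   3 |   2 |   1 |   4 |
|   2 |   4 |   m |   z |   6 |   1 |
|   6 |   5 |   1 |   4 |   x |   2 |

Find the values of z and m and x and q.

For row 5, column 4: column 4 already has {1, 2, 4, 5, 6}; that leaves 3.
At (row 6, col 5): row 6 already has {1, 2, 4, 5, 6}, so the value is 3.
At (row 5, col 3): row 5 already has {1, 2, 3, 4, 6}, so the value is 5.
For row 3, column 3: row 3 already has {1, 2, 3, 5, 6}; that leaves 4.

z = 3, m = 5, x = 3, q = 4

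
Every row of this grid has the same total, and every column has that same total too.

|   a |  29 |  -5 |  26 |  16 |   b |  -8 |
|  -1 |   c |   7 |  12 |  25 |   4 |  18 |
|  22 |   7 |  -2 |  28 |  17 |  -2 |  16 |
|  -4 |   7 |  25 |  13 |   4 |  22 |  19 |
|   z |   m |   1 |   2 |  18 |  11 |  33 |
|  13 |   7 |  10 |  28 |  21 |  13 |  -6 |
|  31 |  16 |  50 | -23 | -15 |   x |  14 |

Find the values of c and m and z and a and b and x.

Rows 3 and 4 both sum to 86, so that's the common total.
Row 7: 31 + 16 + 50 − 23 − 15 + 14 = 73, so its missing entry is 86 − 73 = 13.
Row 2: -1 + 7 + 12 + 25 + 4 + 18 = 65, so its missing entry is 86 − 65 = 21.
Column 6: 4 − 2 + 22 + 11 + 13 + 13 = 61, so its missing entry is 86 − 61 = 25.
Row 1: 29 − 5 + 26 + 16 + 25 − 8 = 83, so its missing entry is 86 − 83 = 3.
Column 1: 3 − 1 + 22 − 4 + 13 + 31 = 64, so its missing entry is 86 − 64 = 22.
Row 5: 22 + 1 + 2 + 18 + 11 + 33 = 87, so its missing entry is 86 − 87 = -1.

c = 21, m = -1, z = 22, a = 3, b = 25, x = 13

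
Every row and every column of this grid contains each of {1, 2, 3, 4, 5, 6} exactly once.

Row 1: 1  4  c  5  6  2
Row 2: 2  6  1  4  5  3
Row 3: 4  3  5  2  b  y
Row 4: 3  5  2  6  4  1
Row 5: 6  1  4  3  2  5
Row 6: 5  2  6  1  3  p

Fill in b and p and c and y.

b = 1, p = 4, c = 3, y = 6

At (row 1, col 3): row 1 already has {1, 2, 4, 5, 6}, so the value is 3.
For row 3, column 5: column 5 already has {2, 3, 4, 5, 6}; that leaves 1.
For row 3, column 6: row 3 already has {1, 2, 3, 4, 5}; that leaves 6.
At (row 6, col 6): row 6 already has {1, 2, 3, 5, 6}, so the value is 4.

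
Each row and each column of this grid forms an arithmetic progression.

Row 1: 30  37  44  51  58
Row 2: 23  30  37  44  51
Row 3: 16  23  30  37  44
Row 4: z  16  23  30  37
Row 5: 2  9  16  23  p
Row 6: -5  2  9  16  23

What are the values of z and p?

z = 9, p = 30

Along each row the entries change by 7 per step; down each column they change by -7.
Row 4: from 16 at column 2, stepping by 7 to column 1 gives 9.
Row 5: from 2 at column 1, stepping by 7 to column 5 gives 30.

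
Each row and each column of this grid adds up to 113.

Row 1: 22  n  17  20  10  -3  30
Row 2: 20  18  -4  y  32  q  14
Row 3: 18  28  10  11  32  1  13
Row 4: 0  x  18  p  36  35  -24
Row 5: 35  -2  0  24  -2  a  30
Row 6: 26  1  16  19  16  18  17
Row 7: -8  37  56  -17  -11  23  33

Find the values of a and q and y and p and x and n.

a = 28, q = 11, y = 22, p = 34, x = 14, n = 17

Row 1: 22 + 17 + 20 + 10 − 3 + 30 = 96, so its missing entry is 113 − 96 = 17.
Column 2: 17 + 18 + 28 − 2 + 1 + 37 = 99, so its missing entry is 113 − 99 = 14.
Row 5: 35 − 2 + 0 + 24 − 2 + 30 = 85, so its missing entry is 113 − 85 = 28.
Column 6: -3 + 1 + 35 + 28 + 18 + 23 = 102, so its missing entry is 113 − 102 = 11.
Row 4: 0 + 14 + 18 + 36 + 35 − 24 = 79, so its missing entry is 113 − 79 = 34.
Row 2: 20 + 18 − 4 + 32 + 11 + 14 = 91, so its missing entry is 113 − 91 = 22.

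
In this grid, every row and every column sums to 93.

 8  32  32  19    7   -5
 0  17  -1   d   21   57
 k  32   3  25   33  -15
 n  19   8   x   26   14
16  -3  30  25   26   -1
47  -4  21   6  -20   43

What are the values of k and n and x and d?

Row 2: 0 + 17 − 1 + 21 + 57 = 94, so its missing entry is 93 − 94 = -1.
Column 4: 19 − 1 + 25 + 25 + 6 = 74, so its missing entry is 93 − 74 = 19.
Row 3: 32 + 3 + 25 + 33 − 15 = 78, so its missing entry is 93 − 78 = 15.
Row 4: 19 + 8 + 19 + 26 + 14 = 86, so its missing entry is 93 − 86 = 7.

k = 15, n = 7, x = 19, d = -1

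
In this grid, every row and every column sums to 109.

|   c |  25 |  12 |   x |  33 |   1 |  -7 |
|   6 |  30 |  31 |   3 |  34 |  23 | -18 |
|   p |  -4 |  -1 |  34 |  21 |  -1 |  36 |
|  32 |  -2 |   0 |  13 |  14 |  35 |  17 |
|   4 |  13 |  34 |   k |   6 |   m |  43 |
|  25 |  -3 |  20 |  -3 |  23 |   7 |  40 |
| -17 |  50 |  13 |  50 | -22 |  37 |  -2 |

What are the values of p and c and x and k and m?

Row 3: -4 − 1 + 34 + 21 − 1 + 36 = 85, so its missing entry is 109 − 85 = 24.
Column 1: 6 + 24 + 32 + 4 + 25 − 17 = 74, so its missing entry is 109 − 74 = 35.
Row 1: 35 + 25 + 12 + 33 + 1 − 7 = 99, so its missing entry is 109 − 99 = 10.
Column 4: 10 + 3 + 34 + 13 − 3 + 50 = 107, so its missing entry is 109 − 107 = 2.
Row 5: 4 + 13 + 34 + 2 + 6 + 43 = 102, so its missing entry is 109 − 102 = 7.

p = 24, c = 35, x = 10, k = 2, m = 7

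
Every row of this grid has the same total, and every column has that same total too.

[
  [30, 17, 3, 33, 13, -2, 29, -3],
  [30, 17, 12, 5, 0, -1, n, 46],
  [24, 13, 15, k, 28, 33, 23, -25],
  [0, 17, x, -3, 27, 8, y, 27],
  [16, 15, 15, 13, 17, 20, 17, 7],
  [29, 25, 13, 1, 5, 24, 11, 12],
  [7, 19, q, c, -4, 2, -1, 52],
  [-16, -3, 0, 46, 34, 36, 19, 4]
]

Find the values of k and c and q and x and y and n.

k = 9, c = 16, q = 29, x = 33, y = 11, n = 11

Rows 1 and 5 both sum to 120, so that's the common total.
Row 3: 24 + 13 + 15 + 28 + 33 + 23 − 25 = 111, so its missing entry is 120 − 111 = 9.
Row 2: 30 + 17 + 12 + 5 + 0 − 1 + 46 = 109, so its missing entry is 120 − 109 = 11.
Column 7: 29 + 11 + 23 + 17 + 11 − 1 + 19 = 109, so its missing entry is 120 − 109 = 11.
Row 4: 0 + 17 − 3 + 27 + 8 + 11 + 27 = 87, so its missing entry is 120 − 87 = 33.
Column 3: 3 + 12 + 15 + 33 + 15 + 13 + 0 = 91, so its missing entry is 120 − 91 = 29.
Row 7: 7 + 19 + 29 − 4 + 2 − 1 + 52 = 104, so its missing entry is 120 − 104 = 16.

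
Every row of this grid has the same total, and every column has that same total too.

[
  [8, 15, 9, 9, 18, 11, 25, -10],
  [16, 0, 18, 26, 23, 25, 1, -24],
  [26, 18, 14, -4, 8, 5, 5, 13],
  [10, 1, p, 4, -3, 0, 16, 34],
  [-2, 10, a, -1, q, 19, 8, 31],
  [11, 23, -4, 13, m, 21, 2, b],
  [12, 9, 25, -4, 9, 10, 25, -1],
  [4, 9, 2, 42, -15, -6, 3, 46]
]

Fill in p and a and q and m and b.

p = 23, a = -2, q = 22, m = 23, b = -4

Rows 1 and 2 both sum to 85, so that's the common total.
Column 8 has -10 − 24 + 13 + 34 + 31 − 1 + 46 = 89; the blank must be 85 − 89 = -4.
Row 6 has 11 + 23 − 4 + 13 + 21 + 2 − 4 = 62; the blank must be 85 − 62 = 23.
Column 5 has 18 + 23 + 8 − 3 + 23 + 9 − 15 = 63; the blank must be 85 − 63 = 22.
Row 5 has -2 + 10 − 1 + 22 + 19 + 8 + 31 = 87; the blank must be 85 − 87 = -2.
Row 4 has 10 + 1 + 4 − 3 + 0 + 16 + 34 = 62; the blank must be 85 − 62 = 23.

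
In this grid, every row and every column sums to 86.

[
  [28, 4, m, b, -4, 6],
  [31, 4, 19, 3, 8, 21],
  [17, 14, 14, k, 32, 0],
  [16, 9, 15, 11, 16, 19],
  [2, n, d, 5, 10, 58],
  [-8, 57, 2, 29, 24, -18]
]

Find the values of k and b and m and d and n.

Row 3 has 17 + 14 + 14 + 32 + 0 = 77; the blank must be 86 − 77 = 9.
Column 4 has 3 + 9 + 11 + 5 + 29 = 57; the blank must be 86 − 57 = 29.
Row 1 has 28 + 4 + 29 − 4 + 6 = 63; the blank must be 86 − 63 = 23.
Column 3 has 23 + 19 + 14 + 15 + 2 = 73; the blank must be 86 − 73 = 13.
Row 5 has 2 + 13 + 5 + 10 + 58 = 88; the blank must be 86 − 88 = -2.

k = 9, b = 29, m = 23, d = 13, n = -2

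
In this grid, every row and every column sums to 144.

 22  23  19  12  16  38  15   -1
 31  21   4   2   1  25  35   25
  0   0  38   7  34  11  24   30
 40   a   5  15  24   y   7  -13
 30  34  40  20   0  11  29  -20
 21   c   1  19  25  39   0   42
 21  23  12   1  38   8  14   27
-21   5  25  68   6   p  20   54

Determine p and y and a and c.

Row 8: -21 + 5 + 25 + 68 + 6 + 20 + 54 = 157, so its missing entry is 144 − 157 = -13.
Row 6: 21 + 1 + 19 + 25 + 39 + 0 + 42 = 147, so its missing entry is 144 − 147 = -3.
Column 2: 23 + 21 + 0 + 34 − 3 + 23 + 5 = 103, so its missing entry is 144 − 103 = 41.
Row 4: 40 + 41 + 5 + 15 + 24 + 7 − 13 = 119, so its missing entry is 144 − 119 = 25.

p = -13, y = 25, a = 41, c = -3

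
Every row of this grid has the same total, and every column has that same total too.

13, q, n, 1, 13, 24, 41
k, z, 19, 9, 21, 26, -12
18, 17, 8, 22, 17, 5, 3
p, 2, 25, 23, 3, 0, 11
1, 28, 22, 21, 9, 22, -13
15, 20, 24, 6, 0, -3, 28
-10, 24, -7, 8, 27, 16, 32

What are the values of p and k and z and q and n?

Rows 3 and 5 both sum to 90, so that's the common total.
Row 4 has 2 + 25 + 23 + 3 + 0 + 11 = 64; the blank must be 90 − 64 = 26.
Column 3 has 19 + 8 + 25 + 22 + 24 − 7 = 91; the blank must be 90 − 91 = -1.
Row 1 has 13 − 1 + 1 + 13 + 24 + 41 = 91; the blank must be 90 − 91 = -1.
Column 2 has -1 + 17 + 2 + 28 + 20 + 24 = 90; the blank must be 90 − 90 = 0.
Row 2 has 0 + 19 + 9 + 21 + 26 − 12 = 63; the blank must be 90 − 63 = 27.

p = 26, k = 27, z = 0, q = -1, n = -1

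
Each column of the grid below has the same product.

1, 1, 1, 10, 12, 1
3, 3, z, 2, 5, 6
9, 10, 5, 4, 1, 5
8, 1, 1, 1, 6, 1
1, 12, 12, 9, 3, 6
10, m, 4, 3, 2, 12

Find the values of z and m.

z = 9, m = 6

Columns 1 and 6 each multiply to 2160, so every column has product 2160.
Column 3: 1×5×1×12×4 = 240, so the missing entry is 2160 ÷ 240 = 9.
Column 2: 1×3×10×1×12 = 360, so the missing entry is 2160 ÷ 360 = 6.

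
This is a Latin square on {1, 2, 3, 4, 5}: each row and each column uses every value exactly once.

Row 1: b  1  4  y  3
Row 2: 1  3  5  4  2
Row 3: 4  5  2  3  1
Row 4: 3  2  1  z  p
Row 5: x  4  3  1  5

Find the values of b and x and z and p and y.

For row 5, column 1: row 5 already has {1, 3, 4, 5}; that leaves 2.
For row 4, column 5: column 5 already has {1, 2, 3, 5}; that leaves 4.
At (row 1, col 1): column 1 already has {1, 2, 3, 4}, so the value is 5.
At (row 1, col 4): row 1 already has {1, 3, 4, 5}, so the value is 2.
For row 4, column 4: row 4 already has {1, 2, 3, 4}; that leaves 5.

b = 5, x = 2, z = 5, p = 4, y = 2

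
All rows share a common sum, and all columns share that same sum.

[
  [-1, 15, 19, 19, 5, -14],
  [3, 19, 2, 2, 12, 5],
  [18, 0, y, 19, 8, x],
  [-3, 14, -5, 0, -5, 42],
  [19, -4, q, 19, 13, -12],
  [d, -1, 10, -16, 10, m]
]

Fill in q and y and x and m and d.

Rows 1 and 2 both sum to 43, so that's the common total.
Row 5 has 19 − 4 + 19 + 13 − 12 = 35; the blank must be 43 − 35 = 8.
Column 1 has -1 + 3 + 18 − 3 + 19 = 36; the blank must be 43 − 36 = 7.
Row 6 has 7 − 1 + 10 − 16 + 10 = 10; the blank must be 43 − 10 = 33.
Column 3 has 19 + 2 − 5 + 8 + 10 = 34; the blank must be 43 − 34 = 9.
Row 3 has 18 + 0 + 9 + 19 + 8 = 54; the blank must be 43 − 54 = -11.

q = 8, y = 9, x = -11, m = 33, d = 7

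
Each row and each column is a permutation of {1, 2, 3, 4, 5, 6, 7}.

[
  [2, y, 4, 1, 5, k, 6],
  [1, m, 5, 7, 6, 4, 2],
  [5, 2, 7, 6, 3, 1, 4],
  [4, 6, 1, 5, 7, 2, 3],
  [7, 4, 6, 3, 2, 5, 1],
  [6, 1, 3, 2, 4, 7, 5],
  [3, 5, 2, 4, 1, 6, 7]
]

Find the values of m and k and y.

m = 3, k = 3, y = 7

Cell (2,2): row 2 already has {1, 2, 4, 5, 6, 7} → 3.
Cell (1,2): column 2 already has {1, 2, 3, 4, 5, 6} → 7.
For row 1, column 6: row 1 already has {1, 2, 4, 5, 6, 7}; that leaves 3.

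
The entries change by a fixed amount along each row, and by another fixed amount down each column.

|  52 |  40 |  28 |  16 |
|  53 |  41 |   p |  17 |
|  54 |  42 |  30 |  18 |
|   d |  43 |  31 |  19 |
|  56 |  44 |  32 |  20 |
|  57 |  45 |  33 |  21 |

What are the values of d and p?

d = 55, p = 29

Along each row the entries change by -12 per step; down each column they change by 1.
Row 4: from 43 at column 2, stepping by -12 to column 1 gives 55.
Row 2: from 53 at column 1, stepping by -12 to column 3 gives 29.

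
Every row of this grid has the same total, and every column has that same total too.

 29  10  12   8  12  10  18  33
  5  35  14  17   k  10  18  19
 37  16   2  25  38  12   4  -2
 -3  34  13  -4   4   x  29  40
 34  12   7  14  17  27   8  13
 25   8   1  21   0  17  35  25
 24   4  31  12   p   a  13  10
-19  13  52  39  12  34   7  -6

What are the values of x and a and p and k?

x = 19, a = 3, p = 35, k = 14

Rows 1 and 3 both sum to 132, so that's the common total.
The known cells in row 2 total 118, leaving 132 − 118 = 14 for the blank.
The known cells in column 5 total 97, leaving 132 − 97 = 35 for the blank.
The known cells in row 7 total 129, leaving 132 − 129 = 3 for the blank.
The known cells in row 4 total 113, leaving 132 − 113 = 19 for the blank.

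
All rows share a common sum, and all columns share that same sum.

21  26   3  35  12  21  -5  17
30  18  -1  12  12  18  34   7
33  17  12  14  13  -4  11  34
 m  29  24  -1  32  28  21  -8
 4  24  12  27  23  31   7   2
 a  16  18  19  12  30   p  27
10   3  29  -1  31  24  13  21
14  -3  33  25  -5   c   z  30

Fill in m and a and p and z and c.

Rows 1 and 2 both sum to 130, so that's the common total.
Row 4: 29 + 24 − 1 + 32 + 28 + 21 − 8 = 125, so its missing entry is 130 − 125 = 5.
Column 1: 21 + 30 + 33 + 5 + 4 + 10 + 14 = 117, so its missing entry is 130 − 117 = 13.
Row 6: 13 + 16 + 18 + 19 + 12 + 30 + 27 = 135, so its missing entry is 130 − 135 = -5.
Column 7: -5 + 34 + 11 + 21 + 7 − 5 + 13 = 76, so its missing entry is 130 − 76 = 54.
Row 8: 14 − 3 + 33 + 25 − 5 + 54 + 30 = 148, so its missing entry is 130 − 148 = -18.

m = 5, a = 13, p = -5, z = 54, c = -18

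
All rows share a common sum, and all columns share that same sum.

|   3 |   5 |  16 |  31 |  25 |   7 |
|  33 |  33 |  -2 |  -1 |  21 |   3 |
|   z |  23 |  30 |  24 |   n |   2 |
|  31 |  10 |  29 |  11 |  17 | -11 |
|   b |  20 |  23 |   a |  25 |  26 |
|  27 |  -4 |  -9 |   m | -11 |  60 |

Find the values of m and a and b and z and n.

Rows 1 and 2 both sum to 87, so that's the common total.
The known cells in column 5 total 77, leaving 87 − 77 = 10 for the blank.
The known cells in row 3 total 89, leaving 87 − 89 = -2 for the blank.
The known cells in column 1 total 92, leaving 87 − 92 = -5 for the blank.
The known cells in row 5 total 89, leaving 87 − 89 = -2 for the blank.
The known cells in row 6 total 63, leaving 87 − 63 = 24 for the blank.

m = 24, a = -2, b = -5, z = -2, n = 10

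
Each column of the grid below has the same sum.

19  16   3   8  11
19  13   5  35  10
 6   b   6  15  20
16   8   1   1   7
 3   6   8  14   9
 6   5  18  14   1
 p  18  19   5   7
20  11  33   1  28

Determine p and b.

p = 4, b = 16

Columns 3 and 5 both add up to 93, so every column sums to 93.
Column 1: 19 + 19 + 6 + 16 + 3 + 6 + 20 = 89, so the missing entry is 93 − 89 = 4.
Column 2: 16 + 13 + 8 + 6 + 5 + 18 + 11 = 77, so the missing entry is 93 − 77 = 16.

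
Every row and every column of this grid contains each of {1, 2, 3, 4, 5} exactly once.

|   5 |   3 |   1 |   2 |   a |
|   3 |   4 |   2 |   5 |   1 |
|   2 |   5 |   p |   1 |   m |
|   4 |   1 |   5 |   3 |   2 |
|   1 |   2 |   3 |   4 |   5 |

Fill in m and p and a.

For row 1, column 5: row 1 already has {1, 2, 3, 5}; that leaves 4.
Cell (3,5): column 5 already has {1, 2, 4, 5} → 3.
At (row 3, col 3): row 3 already has {1, 2, 3, 5}, so the value is 4.

m = 3, p = 4, a = 4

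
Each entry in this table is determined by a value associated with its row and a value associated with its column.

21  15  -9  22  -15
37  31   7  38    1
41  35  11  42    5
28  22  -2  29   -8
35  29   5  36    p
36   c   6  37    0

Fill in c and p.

The difference between any two rows is the same in every column — this is an addition table with the headers hidden.
Row 6 minus row 1 is 37 − 22 = 15, so its entry in column 2 is 15 + 15 = 30.
Row 5 minus row 1 is 36 − 22 = 14, so its entry in column 5 is -15 + 14 = -1.

c = 30, p = -1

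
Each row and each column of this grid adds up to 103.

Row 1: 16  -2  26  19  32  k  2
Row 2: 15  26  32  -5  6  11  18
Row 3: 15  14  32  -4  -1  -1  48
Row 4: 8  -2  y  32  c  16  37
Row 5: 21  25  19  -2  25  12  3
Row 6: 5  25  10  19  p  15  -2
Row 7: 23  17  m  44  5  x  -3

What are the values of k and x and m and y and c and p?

k = 10, x = 40, m = -23, y = 7, c = 5, p = 31

Row 6 has 5 + 25 + 10 + 19 + 15 − 2 = 72; the blank must be 103 − 72 = 31.
Column 5 has 32 + 6 − 1 + 25 + 31 + 5 = 98; the blank must be 103 − 98 = 5.
Row 1 has 16 − 2 + 26 + 19 + 32 + 2 = 93; the blank must be 103 − 93 = 10.
Column 6 has 10 + 11 − 1 + 16 + 12 + 15 = 63; the blank must be 103 − 63 = 40.
Row 7 has 23 + 17 + 44 + 5 + 40 − 3 = 126; the blank must be 103 − 126 = -23.
Row 4 has 8 − 2 + 32 + 5 + 16 + 37 = 96; the blank must be 103 − 96 = 7.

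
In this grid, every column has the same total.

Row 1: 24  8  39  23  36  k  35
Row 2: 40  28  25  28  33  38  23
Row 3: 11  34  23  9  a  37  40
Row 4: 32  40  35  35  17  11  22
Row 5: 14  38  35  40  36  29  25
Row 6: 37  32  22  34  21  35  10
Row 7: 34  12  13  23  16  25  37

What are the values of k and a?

Column 2 sums to 192 and so does column 3; that's the common total.
In column 6 the known cells total 175, leaving 192 − 175 = 17.
In column 5 the known cells total 159, leaving 192 − 159 = 33.

k = 17, a = 33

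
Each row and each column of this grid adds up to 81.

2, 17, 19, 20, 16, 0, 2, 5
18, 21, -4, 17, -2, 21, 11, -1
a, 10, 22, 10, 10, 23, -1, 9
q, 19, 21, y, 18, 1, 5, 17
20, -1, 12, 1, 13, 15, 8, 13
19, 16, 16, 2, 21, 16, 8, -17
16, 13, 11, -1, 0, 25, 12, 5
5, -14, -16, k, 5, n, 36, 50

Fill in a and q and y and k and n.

Row 3 has 10 + 22 + 10 + 10 + 23 − 1 + 9 = 83; the blank must be 81 − 83 = -2.
Column 1 has 2 + 18 − 2 + 20 + 19 + 16 + 5 = 78; the blank must be 81 − 78 = 3.
Row 4 has 3 + 19 + 21 + 18 + 1 + 5 + 17 = 84; the blank must be 81 − 84 = -3.
Column 4 has 20 + 17 + 10 − 3 + 1 + 2 − 1 = 46; the blank must be 81 − 46 = 35.
Row 8 has 5 − 14 − 16 + 35 + 5 + 36 + 50 = 101; the blank must be 81 − 101 = -20.

a = -2, q = 3, y = -3, k = 35, n = -20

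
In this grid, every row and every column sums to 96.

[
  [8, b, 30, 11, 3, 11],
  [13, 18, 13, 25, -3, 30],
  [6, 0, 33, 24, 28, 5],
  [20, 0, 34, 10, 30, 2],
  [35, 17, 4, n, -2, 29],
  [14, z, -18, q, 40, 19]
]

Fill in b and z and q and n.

Row 1 has 8 + 30 + 11 + 3 + 11 = 63; the blank must be 96 − 63 = 33.
Column 2 has 33 + 18 + 0 + 0 + 17 = 68; the blank must be 96 − 68 = 28.
Row 6 has 14 + 28 − 18 + 40 + 19 = 83; the blank must be 96 − 83 = 13.
Row 5 has 35 + 17 + 4 − 2 + 29 = 83; the blank must be 96 − 83 = 13.

b = 33, z = 28, q = 13, n = 13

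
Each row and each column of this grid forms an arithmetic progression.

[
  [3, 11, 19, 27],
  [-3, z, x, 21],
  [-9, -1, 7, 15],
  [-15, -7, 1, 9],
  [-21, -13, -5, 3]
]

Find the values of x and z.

Along each row the entries change by 8 per step; down each column they change by -6.
Row 2: from -3 at column 1, stepping by 8 to column 3 gives 13.
Row 2: from -3 at column 1, stepping by 8 to column 2 gives 5.

x = 13, z = 5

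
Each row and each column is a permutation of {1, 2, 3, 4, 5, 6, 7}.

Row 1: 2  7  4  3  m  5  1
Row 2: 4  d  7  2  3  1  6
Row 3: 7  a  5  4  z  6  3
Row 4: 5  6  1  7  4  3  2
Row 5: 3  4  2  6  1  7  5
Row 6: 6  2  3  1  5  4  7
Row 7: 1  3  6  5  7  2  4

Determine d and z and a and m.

Cell (2,2): row 2 already has {1, 2, 3, 4, 6, 7} → 5.
For row 3, column 2: column 2 already has {2, 3, 4, 5, 6, 7}; that leaves 1.
Cell (1,5): row 1 already has {1, 2, 3, 4, 5, 7} → 6.
Cell (3,5): row 3 already has {1, 3, 4, 5, 6, 7} → 2.

d = 5, z = 2, a = 1, m = 6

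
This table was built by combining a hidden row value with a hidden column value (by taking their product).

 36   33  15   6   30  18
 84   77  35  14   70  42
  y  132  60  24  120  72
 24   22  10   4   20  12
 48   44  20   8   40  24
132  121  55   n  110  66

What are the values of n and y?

Each row is a constant multiple of every other row — this is a multiplication table with the headers hidden.
Row 6 is 121/33 = 11/3 times row 1, so its entry in column 4 is 6 × 11/3 = 22.
Row 3 is 132/33 = 4/1 times row 1, so its entry in column 1 is 36 × 4/1 = 144.

n = 22, y = 144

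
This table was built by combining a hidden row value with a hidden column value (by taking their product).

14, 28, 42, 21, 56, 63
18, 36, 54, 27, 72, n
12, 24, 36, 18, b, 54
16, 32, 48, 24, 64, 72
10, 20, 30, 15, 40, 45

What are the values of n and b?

n = 81, b = 48

Each row is a constant multiple of every other row — this is a multiplication table with the headers hidden.
Row 2 is 36/28 = 9/7 times row 1, so its entry in column 6 is 63 × 9/7 = 81.
Row 3 is 24/28 = 6/7 times row 1, so its entry in column 5 is 56 × 6/7 = 48.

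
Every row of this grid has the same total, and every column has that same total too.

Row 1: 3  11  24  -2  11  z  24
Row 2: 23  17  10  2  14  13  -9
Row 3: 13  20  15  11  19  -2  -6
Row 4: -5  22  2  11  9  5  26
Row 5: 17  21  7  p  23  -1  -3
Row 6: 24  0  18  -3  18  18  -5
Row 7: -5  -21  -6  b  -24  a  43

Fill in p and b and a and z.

Rows 2 and 3 both sum to 70, so that's the common total.
The known cells in row 1 total 71, leaving 70 − 71 = -1 for the blank.
The known cells in column 6 total 32, leaving 70 − 32 = 38 for the blank.
The known cells in row 7 total 25, leaving 70 − 25 = 45 for the blank.
The known cells in row 5 total 64, leaving 70 − 64 = 6 for the blank.

p = 6, b = 45, a = 38, z = -1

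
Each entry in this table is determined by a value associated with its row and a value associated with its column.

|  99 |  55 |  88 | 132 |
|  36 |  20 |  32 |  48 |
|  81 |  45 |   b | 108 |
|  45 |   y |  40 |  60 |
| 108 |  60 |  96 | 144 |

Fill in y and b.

y = 25, b = 72

Each row is a constant multiple of every other row — this is a multiplication table with the headers hidden.
Row 4 is 45/99 = 5/11 times row 1, so its entry in column 2 is 55 × 5/11 = 25.
Row 3 is 81/99 = 9/11 times row 1, so its entry in column 3 is 88 × 9/11 = 72.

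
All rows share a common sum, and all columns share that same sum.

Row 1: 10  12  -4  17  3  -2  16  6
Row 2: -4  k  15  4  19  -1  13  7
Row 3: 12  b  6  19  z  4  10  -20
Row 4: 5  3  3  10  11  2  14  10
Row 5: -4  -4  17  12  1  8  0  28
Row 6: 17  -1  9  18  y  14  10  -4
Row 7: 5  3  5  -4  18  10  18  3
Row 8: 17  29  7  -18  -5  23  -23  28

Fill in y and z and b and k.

Rows 1 and 4 both sum to 58, so that's the common total.
Row 2 has -4 + 15 + 4 + 19 − 1 + 13 + 7 = 53; the blank must be 58 − 53 = 5.
Row 6 has 17 − 1 + 9 + 18 + 14 + 10 − 4 = 63; the blank must be 58 − 63 = -5.
Column 2 has 12 + 5 + 3 − 4 − 1 + 3 + 29 = 47; the blank must be 58 − 47 = 11.
Row 3 has 12 + 11 + 6 + 19 + 4 + 10 − 20 = 42; the blank must be 58 − 42 = 16.

y = -5, z = 16, b = 11, k = 5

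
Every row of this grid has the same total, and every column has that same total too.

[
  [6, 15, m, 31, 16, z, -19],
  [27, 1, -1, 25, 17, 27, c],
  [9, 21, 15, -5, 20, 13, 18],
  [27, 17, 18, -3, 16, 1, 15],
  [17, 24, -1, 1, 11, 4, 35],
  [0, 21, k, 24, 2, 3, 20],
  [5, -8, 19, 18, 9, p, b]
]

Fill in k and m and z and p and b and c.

Rows 3 and 4 both sum to 91, so that's the common total.
The known cells in row 2 total 96, leaving 91 − 96 = -5 for the blank.
The known cells in column 7 total 64, leaving 91 − 64 = 27 for the blank.
The known cells in row 7 total 70, leaving 91 − 70 = 21 for the blank.
The known cells in column 6 total 69, leaving 91 − 69 = 22 for the blank.
The known cells in row 1 total 71, leaving 91 − 71 = 20 for the blank.
The known cells in row 6 total 70, leaving 91 − 70 = 21 for the blank.

k = 21, m = 20, z = 22, p = 21, b = 27, c = -5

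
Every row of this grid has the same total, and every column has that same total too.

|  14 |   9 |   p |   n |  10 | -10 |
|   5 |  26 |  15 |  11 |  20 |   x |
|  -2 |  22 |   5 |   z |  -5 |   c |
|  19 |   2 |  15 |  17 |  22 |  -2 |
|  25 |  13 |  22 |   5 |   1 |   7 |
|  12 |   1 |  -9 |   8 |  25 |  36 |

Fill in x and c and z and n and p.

Rows 4 and 5 both sum to 73, so that's the common total.
Row 2: 5 + 26 + 15 + 11 + 20 = 77, so its missing entry is 73 − 77 = -4.
Column 3: 15 + 5 + 15 + 22 − 9 = 48, so its missing entry is 73 − 48 = 25.
Row 1: 14 + 9 + 25 + 10 − 10 = 48, so its missing entry is 73 − 48 = 25.
Column 4: 25 + 11 + 17 + 5 + 8 = 66, so its missing entry is 73 − 66 = 7.
Row 3: -2 + 22 + 5 + 7 − 5 = 27, so its missing entry is 73 − 27 = 46.

x = -4, c = 46, z = 7, n = 25, p = 25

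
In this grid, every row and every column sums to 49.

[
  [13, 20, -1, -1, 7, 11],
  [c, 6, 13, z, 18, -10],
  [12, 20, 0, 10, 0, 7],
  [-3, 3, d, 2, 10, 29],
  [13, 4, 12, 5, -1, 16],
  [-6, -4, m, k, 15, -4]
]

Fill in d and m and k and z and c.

Column 1: 13 + 12 − 3 + 13 − 6 = 29, so its missing entry is 49 − 29 = 20.
Row 4: -3 + 3 + 2 + 10 + 29 = 41, so its missing entry is 49 − 41 = 8.
Row 2: 20 + 6 + 13 + 18 − 10 = 47, so its missing entry is 49 − 47 = 2.
Column 4: -1 + 2 + 10 + 2 + 5 = 18, so its missing entry is 49 − 18 = 31.
Row 6: -6 − 4 + 31 + 15 − 4 = 32, so its missing entry is 49 − 32 = 17.

d = 8, m = 17, k = 31, z = 2, c = 20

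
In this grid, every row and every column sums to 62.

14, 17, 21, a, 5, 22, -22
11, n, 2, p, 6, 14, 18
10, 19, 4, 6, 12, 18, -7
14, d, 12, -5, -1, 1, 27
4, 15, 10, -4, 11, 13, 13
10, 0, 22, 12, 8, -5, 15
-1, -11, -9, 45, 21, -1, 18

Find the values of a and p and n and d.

Row 4 has 14 + 12 − 5 − 1 + 1 + 27 = 48; the blank must be 62 − 48 = 14.
Column 2 has 17 + 19 + 14 + 15 + 0 − 11 = 54; the blank must be 62 − 54 = 8.
Row 1 has 14 + 17 + 21 + 5 + 22 − 22 = 57; the blank must be 62 − 57 = 5.
Row 2 has 11 + 8 + 2 + 6 + 14 + 18 = 59; the blank must be 62 − 59 = 3.

a = 5, p = 3, n = 8, d = 14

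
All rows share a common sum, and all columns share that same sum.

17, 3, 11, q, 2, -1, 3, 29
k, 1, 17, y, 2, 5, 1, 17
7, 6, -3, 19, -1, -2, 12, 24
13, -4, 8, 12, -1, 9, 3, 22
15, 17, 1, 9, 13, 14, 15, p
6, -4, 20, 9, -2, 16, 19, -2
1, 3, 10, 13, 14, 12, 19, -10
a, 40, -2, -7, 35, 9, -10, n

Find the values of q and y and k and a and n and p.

Rows 3 and 4 both sum to 62, so that's the common total.
The known cells in row 1 total 64, leaving 62 − 64 = -2 for the blank.
The known cells in column 4 total 53, leaving 62 − 53 = 9 for the blank.
The known cells in row 2 total 52, leaving 62 − 52 = 10 for the blank.
The known cells in column 1 total 69, leaving 62 − 69 = -7 for the blank.
The known cells in row 8 total 58, leaving 62 − 58 = 4 for the blank.
The known cells in row 5 total 84, leaving 62 − 84 = -22 for the blank.

q = -2, y = 9, k = 10, a = -7, n = 4, p = -22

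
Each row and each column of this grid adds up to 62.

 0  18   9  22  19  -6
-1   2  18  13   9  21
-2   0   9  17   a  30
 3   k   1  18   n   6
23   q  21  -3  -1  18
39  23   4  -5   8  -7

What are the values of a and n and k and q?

a = 8, n = 19, k = 15, q = 4

Row 3 has -2 + 0 + 9 + 17 + 30 = 54; the blank must be 62 − 54 = 8.
Row 5 has 23 + 21 − 3 − 1 + 18 = 58; the blank must be 62 − 58 = 4.
Column 2 has 18 + 2 + 0 + 4 + 23 = 47; the blank must be 62 − 47 = 15.
Row 4 has 3 + 15 + 1 + 18 + 6 = 43; the blank must be 62 − 43 = 19.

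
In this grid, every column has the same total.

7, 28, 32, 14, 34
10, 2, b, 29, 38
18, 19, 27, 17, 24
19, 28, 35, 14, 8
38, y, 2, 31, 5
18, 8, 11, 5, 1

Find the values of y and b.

Columns 4 and 5 both add up to 110, so every column sums to 110.
Column 2: 28 + 2 + 19 + 28 + 8 = 85, so the missing entry is 110 − 85 = 25.
Column 3: 32 + 27 + 35 + 2 + 11 = 107, so the missing entry is 110 − 107 = 3.

y = 25, b = 3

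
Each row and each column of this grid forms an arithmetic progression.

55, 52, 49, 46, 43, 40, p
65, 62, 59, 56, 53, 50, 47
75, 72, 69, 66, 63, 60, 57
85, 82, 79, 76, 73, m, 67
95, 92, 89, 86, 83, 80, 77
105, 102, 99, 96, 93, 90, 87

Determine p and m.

Along each row the entries change by -3 per step; down each column they change by 10.
Row 1: from 55 at column 1, stepping by -3 to column 7 gives 37.
Row 4: from 85 at column 1, stepping by -3 to column 6 gives 70.

p = 37, m = 70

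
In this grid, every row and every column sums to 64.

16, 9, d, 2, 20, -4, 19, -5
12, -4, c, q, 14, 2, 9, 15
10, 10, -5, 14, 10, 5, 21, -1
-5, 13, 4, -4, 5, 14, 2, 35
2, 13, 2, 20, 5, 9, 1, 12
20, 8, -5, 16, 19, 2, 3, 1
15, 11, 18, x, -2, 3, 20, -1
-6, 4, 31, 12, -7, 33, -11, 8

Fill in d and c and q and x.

d = 7, c = 12, q = 4, x = 0

Row 1: 16 + 9 + 2 + 20 − 4 + 19 − 5 = 57, so its missing entry is 64 − 57 = 7.
Column 3: 7 − 5 + 4 + 2 − 5 + 18 + 31 = 52, so its missing entry is 64 − 52 = 12.
Row 2: 12 − 4 + 12 + 14 + 2 + 9 + 15 = 60, so its missing entry is 64 − 60 = 4.
Row 7: 15 + 11 + 18 − 2 + 3 + 20 − 1 = 64, so its missing entry is 64 − 64 = 0.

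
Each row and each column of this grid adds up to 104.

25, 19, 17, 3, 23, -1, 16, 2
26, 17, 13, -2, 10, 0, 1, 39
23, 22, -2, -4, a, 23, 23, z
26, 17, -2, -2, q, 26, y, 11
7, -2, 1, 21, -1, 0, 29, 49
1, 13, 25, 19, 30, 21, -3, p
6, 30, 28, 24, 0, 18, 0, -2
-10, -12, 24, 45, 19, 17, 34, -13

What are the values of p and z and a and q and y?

p = -2, z = 20, a = -1, q = 24, y = 4

Row 6: 1 + 13 + 25 + 19 + 30 + 21 − 3 = 106, so its missing entry is 104 − 106 = -2.
Column 8: 2 + 39 + 11 + 49 − 2 − 2 − 13 = 84, so its missing entry is 104 − 84 = 20.
Row 3: 23 + 22 − 2 − 4 + 23 + 23 + 20 = 105, so its missing entry is 104 − 105 = -1.
Column 5: 23 + 10 − 1 − 1 + 30 + 0 + 19 = 80, so its missing entry is 104 − 80 = 24.
Row 4: 26 + 17 − 2 − 2 + 24 + 26 + 11 = 100, so its missing entry is 104 − 100 = 4.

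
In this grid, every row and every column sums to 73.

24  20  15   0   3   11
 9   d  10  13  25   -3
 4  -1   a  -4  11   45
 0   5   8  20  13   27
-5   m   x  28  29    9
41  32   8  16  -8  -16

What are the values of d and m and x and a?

d = 19, m = -2, x = 14, a = 18

Row 2 has 9 + 10 + 13 + 25 − 3 = 54; the blank must be 73 − 54 = 19.
Column 2 has 20 + 19 − 1 + 5 + 32 = 75; the blank must be 73 − 75 = -2.
Row 5 has -5 − 2 + 28 + 29 + 9 = 59; the blank must be 73 − 59 = 14.
Row 3 has 4 − 1 − 4 + 11 + 45 = 55; the blank must be 73 − 55 = 18.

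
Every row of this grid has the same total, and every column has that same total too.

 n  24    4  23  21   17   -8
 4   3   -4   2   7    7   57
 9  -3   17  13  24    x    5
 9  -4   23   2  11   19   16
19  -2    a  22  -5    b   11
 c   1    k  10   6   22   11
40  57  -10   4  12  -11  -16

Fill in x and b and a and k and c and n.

Rows 2 and 4 both sum to 76, so that's the common total.
Row 1 has 24 + 4 + 23 + 21 + 17 − 8 = 81; the blank must be 76 − 81 = -5.
Column 1 has -5 + 4 + 9 + 9 + 19 + 40 = 76; the blank must be 76 − 76 = 0.
Row 3 has 9 − 3 + 17 + 13 + 24 + 5 = 65; the blank must be 76 − 65 = 11.
Column 6 has 17 + 7 + 11 + 19 + 22 − 11 = 65; the blank must be 76 − 65 = 11.
Row 5 has 19 − 2 + 22 − 5 + 11 + 11 = 56; the blank must be 76 − 56 = 20.
Row 6 has 0 + 1 + 10 + 6 + 22 + 11 = 50; the blank must be 76 − 50 = 26.

x = 11, b = 11, a = 20, k = 26, c = 0, n = -5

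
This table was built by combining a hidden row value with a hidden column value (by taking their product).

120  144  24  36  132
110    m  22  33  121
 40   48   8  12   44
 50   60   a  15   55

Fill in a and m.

Each row is a constant multiple of every other row — this is a multiplication table with the headers hidden.
Row 4 is 15/36 = 5/12 times row 1, so its entry in column 3 is 24 × 5/12 = 10.
Row 2 is 33/36 = 11/12 times row 1, so its entry in column 2 is 144 × 11/12 = 132.

a = 10, m = 132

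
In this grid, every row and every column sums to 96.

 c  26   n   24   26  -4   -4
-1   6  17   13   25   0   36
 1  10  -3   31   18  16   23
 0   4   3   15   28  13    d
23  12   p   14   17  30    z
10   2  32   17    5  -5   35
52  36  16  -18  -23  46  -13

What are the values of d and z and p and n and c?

d = 33, z = -14, p = 14, n = 17, c = 11

Column 1: -1 + 1 + 0 + 23 + 10 + 52 = 85, so its missing entry is 96 − 85 = 11.
Row 1: 11 + 26 + 24 + 26 − 4 − 4 = 79, so its missing entry is 96 − 79 = 17.
Column 3: 17 + 17 − 3 + 3 + 32 + 16 = 82, so its missing entry is 96 − 82 = 14.
Row 5: 23 + 12 + 14 + 14 + 17 + 30 = 110, so its missing entry is 96 − 110 = -14.
Row 4: 0 + 4 + 3 + 15 + 28 + 13 = 63, so its missing entry is 96 − 63 = 33.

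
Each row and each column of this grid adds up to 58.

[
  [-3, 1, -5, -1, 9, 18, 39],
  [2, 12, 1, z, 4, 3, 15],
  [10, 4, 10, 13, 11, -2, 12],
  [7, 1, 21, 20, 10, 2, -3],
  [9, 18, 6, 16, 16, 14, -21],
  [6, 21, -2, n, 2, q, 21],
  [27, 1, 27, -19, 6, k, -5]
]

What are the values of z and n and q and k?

The known cells in row 2 total 37, leaving 58 − 37 = 21 for the blank.
The known cells in column 4 total 50, leaving 58 − 50 = 8 for the blank.
The known cells in row 6 total 56, leaving 58 − 56 = 2 for the blank.
The known cells in row 7 total 37, leaving 58 − 37 = 21 for the blank.

z = 21, n = 8, q = 2, k = 21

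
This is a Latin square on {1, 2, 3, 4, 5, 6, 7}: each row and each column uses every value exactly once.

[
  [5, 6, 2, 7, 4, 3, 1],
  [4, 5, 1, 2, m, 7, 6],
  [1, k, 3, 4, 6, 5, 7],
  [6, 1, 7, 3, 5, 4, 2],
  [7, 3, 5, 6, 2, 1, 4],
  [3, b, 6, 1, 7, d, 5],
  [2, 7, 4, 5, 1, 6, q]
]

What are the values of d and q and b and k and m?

At (row 6, col 6): column 6 already has {1, 3, 4, 5, 6, 7}, so the value is 2.
At (row 3, col 2): row 3 already has {1, 3, 4, 5, 6, 7}, so the value is 2.
At (row 6, col 2): row 6 already has {1, 2, 3, 5, 6, 7}, so the value is 4.
For row 2, column 5: row 2 already has {1, 2, 4, 5, 6, 7}; that leaves 3.
At (row 7, col 7): row 7 already has {1, 2, 4, 5, 6, 7}, so the value is 3.

d = 2, q = 3, b = 4, k = 2, m = 3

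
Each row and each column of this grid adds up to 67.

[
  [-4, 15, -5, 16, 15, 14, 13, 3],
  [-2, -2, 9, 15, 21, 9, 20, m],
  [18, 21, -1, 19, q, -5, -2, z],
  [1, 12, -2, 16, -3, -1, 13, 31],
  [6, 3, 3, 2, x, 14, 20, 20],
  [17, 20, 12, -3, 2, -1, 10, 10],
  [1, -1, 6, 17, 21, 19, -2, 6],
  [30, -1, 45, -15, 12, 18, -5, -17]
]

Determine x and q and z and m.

Row 5 has 6 + 3 + 3 + 2 + 14 + 20 + 20 = 68; the blank must be 67 − 68 = -1.
Column 5 has 15 + 21 − 3 − 1 + 2 + 21 + 12 = 67; the blank must be 67 − 67 = 0.
Row 2 has -2 − 2 + 9 + 15 + 21 + 9 + 20 = 70; the blank must be 67 − 70 = -3.
Row 3 has 18 + 21 − 1 + 19 + 0 − 5 − 2 = 50; the blank must be 67 − 50 = 17.

x = -1, q = 0, z = 17, m = -3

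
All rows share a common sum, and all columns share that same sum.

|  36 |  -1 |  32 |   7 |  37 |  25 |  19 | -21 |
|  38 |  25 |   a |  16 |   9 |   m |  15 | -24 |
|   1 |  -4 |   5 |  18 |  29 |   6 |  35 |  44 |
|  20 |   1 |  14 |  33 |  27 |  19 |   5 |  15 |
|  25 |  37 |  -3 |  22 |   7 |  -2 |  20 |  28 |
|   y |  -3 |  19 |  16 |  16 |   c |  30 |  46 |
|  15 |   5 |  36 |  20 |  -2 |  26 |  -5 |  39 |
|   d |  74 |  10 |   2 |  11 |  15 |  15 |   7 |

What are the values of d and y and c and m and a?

Rows 1 and 3 both sum to 134, so that's the common total.
The known cells in column 3 total 113, leaving 134 − 113 = 21 for the blank.
The known cells in row 2 total 100, leaving 134 − 100 = 34 for the blank.
The known cells in column 6 total 123, leaving 134 − 123 = 11 for the blank.
The known cells in row 8 total 134, leaving 134 − 134 = 0 for the blank.
The known cells in row 6 total 135, leaving 134 − 135 = -1 for the blank.

d = 0, y = -1, c = 11, m = 34, a = 21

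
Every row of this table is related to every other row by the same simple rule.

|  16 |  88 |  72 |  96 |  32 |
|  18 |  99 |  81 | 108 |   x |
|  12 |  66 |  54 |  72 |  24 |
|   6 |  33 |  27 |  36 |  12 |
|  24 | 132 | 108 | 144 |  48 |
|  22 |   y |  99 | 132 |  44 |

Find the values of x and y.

Each row is a constant multiple of every other row — this is a multiplication table with the headers hidden.
Row 2 is 18/16 = 9/8 times row 1, so its entry in column 5 is 32 × 9/8 = 36.
Row 6 is 22/16 = 11/8 times row 1, so its entry in column 2 is 88 × 11/8 = 121.

x = 36, y = 121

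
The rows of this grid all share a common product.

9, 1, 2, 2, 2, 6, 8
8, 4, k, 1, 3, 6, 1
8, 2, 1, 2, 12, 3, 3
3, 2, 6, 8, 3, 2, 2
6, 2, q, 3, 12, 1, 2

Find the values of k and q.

k = 6, q = 4

Rows 3 and 4 each multiply to 3456, so every row has product 3456.
Row 2: 8×4×1×3×6×1 = 576, so the missing entry is 3456 ÷ 576 = 6.
Row 5: 6×2×3×12×1×2 = 864, so the missing entry is 3456 ÷ 864 = 4.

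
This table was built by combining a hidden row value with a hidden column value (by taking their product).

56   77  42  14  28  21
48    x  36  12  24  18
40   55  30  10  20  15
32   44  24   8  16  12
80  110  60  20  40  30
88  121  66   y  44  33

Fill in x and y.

x = 66, y = 22

Each row is a constant multiple of every other row — this is a multiplication table with the headers hidden.
Row 2 is 18/21 = 6/7 times row 1, so its entry in column 2 is 77 × 6/7 = 66.
Row 6 is 33/21 = 11/7 times row 1, so its entry in column 4 is 14 × 11/7 = 22.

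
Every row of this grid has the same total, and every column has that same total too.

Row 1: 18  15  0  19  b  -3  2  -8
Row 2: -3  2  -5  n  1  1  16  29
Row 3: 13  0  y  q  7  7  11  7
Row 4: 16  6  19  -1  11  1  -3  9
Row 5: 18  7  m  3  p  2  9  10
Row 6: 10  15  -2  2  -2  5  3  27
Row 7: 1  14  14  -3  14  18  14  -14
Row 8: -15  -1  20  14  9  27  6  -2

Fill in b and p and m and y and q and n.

Rows 4 and 6 both sum to 58, so that's the common total.
The known cells in row 1 total 43, leaving 58 − 43 = 15 for the blank.
The known cells in column 5 total 55, leaving 58 − 55 = 3 for the blank.
The known cells in row 5 total 52, leaving 58 − 52 = 6 for the blank.
The known cells in column 3 total 52, leaving 58 − 52 = 6 for the blank.
The known cells in row 3 total 51, leaving 58 − 51 = 7 for the blank.
The known cells in row 2 total 41, leaving 58 − 41 = 17 for the blank.

b = 15, p = 3, m = 6, y = 6, q = 7, n = 17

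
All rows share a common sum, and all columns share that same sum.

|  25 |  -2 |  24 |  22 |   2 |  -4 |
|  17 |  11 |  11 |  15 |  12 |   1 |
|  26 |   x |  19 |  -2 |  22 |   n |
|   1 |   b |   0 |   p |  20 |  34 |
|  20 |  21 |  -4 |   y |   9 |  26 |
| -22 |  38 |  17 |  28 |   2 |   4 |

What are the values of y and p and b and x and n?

Rows 1 and 2 both sum to 67, so that's the common total.
The known cells in row 5 total 72, leaving 67 − 72 = -5 for the blank.
The known cells in column 4 total 58, leaving 67 − 58 = 9 for the blank.
The known cells in row 4 total 64, leaving 67 − 64 = 3 for the blank.
The known cells in column 2 total 71, leaving 67 − 71 = -4 for the blank.
The known cells in row 3 total 61, leaving 67 − 61 = 6 for the blank.

y = -5, p = 9, b = 3, x = -4, n = 6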